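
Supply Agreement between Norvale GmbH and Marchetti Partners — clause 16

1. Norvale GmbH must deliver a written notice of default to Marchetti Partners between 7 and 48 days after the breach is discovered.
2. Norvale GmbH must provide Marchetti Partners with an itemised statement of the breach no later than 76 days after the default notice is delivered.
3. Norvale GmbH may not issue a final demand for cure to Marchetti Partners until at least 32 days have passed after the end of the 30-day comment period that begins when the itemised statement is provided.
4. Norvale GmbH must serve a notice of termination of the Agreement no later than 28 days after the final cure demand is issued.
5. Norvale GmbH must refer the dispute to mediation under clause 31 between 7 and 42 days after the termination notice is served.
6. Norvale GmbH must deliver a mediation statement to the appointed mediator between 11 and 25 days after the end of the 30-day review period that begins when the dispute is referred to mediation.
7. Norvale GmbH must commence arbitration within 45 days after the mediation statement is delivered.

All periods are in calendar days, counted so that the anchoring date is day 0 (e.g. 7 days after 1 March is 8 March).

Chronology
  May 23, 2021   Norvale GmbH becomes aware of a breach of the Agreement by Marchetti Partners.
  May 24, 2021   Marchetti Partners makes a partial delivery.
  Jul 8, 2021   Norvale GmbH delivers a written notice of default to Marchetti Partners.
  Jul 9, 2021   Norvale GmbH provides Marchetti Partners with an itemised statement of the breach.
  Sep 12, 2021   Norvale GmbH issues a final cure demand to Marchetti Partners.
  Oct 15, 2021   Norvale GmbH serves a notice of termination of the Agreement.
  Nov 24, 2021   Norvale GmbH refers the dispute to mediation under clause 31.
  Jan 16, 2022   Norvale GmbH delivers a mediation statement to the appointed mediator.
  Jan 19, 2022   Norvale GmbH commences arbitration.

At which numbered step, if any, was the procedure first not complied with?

Step 4

Step 1 — 7 and 48 days from May 23, 2021 (when the breach is discovered) are May 30, 2021 and Jul 10, 2021 respectively; done Jul 8, 2021 — within the window.
Step 2 — counting 76 days from Jul 8, 2021 (when the default notice is delivered) gives a deadline of Sep 22, 2021; completed Jul 9, 2021, before the deadline.
Step 3 — must wait 32 days from Aug 8, 2021 (end of the 30-day comment period, which began when the itemised statement is provided on Jul 9, 2021), so not before Sep 9, 2021; Sep 12, 2021 is on or after that date.
Step 4 — counting 28 days from Sep 12, 2021 (when the final cure demand is issued) gives a deadline of Oct 10, 2021; Oct 15, 2021 misses that deadline by 5 days.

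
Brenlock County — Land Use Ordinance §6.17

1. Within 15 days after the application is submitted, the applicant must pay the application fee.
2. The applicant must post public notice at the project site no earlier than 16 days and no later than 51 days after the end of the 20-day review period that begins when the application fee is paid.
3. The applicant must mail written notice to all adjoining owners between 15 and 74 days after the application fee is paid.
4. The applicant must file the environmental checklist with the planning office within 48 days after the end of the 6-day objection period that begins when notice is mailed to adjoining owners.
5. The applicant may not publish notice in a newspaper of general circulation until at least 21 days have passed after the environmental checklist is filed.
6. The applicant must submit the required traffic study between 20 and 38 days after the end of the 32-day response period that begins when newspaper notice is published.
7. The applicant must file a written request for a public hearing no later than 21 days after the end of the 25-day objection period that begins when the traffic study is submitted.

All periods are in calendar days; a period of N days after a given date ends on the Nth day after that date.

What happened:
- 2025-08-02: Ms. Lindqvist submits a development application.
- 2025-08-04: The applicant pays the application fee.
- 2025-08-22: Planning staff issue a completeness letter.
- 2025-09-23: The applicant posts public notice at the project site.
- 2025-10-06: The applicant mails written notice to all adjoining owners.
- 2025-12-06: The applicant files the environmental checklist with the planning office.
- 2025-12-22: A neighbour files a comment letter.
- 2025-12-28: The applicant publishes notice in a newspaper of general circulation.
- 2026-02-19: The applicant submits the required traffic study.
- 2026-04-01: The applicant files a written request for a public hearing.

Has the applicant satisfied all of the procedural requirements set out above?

Step 1: 15 days after 2025-08-02 (when the application is submitted) is 2025-08-17; 2025-08-04 is within that limit.
Step 2: the window is 16–51 days after 2025-08-24 (end of the 20-day review period, which began when the application fee is paid on 2025-08-04), so 2025-09-09 through 2025-10-14; 2025-09-23 falls inside that range.
Step 3: the window is 15–74 days after 2025-08-04 (when the application fee is paid), so 2025-08-19 through 2025-10-17; done 2025-10-06, which is between those dates.
Step 4: 48 days after 2025-10-12 (end of the 6-day objection period, which began when notice is mailed to adjoining owners on 2025-10-06) is 2025-11-29; 2025-12-06 misses that deadline by 7 days.

No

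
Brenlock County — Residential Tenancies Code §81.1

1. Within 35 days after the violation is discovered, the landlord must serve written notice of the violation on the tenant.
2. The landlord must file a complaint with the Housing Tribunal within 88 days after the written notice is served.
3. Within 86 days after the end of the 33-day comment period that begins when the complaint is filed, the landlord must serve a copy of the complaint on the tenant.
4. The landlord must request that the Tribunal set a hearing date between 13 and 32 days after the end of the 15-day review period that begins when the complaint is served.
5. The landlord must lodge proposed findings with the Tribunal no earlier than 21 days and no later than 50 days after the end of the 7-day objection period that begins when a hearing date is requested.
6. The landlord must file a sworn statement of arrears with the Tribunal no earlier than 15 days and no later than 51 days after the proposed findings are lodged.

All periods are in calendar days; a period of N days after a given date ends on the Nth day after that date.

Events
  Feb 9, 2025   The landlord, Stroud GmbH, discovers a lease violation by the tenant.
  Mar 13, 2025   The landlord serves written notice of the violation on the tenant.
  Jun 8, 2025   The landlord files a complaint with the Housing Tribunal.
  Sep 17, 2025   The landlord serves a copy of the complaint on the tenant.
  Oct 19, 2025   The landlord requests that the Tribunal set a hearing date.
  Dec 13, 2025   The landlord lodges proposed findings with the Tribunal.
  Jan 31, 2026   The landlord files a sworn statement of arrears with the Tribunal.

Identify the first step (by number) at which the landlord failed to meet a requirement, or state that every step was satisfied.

Step 1 — counting 35 days from Feb 9, 2025 (when the violation is discovered) gives a deadline of Mar 16, 2025; completed Mar 13, 2025, before the deadline.
Step 2 — counting 88 days from Mar 13, 2025 (when the written notice is served) gives a deadline of Jun 9, 2025; completed Jun 8, 2025, before the deadline.
Step 3 — counting 86 days from Jul 11, 2025 (end of the 33-day comment period, which began when the complaint is filed on Jun 8, 2025) gives a deadline of Oct 5, 2025; completed Sep 17, 2025, before the deadline.
Step 4 — 13 and 32 days from Oct 2, 2025 (end of the 15-day review period, which began when the complaint is served on Sep 17, 2025) are Oct 15, 2025 and Nov 3, 2025 respectively; done Oct 19, 2025 — within the window.
Step 5 — 21 and 50 days from Oct 26, 2025 (end of the 7-day objection period, which began when a hearing date is requested on Oct 19, 2025) are Nov 16, 2025 and Dec 15, 2025 respectively; Dec 13, 2025 falls inside that range.
Step 6 — 15 and 51 days from Dec 13, 2025 (when the proposed findings are lodged) are Dec 28, 2025 and Feb 2, 2026 respectively; done Jan 31, 2026 — within the window.

None — every step was satisfied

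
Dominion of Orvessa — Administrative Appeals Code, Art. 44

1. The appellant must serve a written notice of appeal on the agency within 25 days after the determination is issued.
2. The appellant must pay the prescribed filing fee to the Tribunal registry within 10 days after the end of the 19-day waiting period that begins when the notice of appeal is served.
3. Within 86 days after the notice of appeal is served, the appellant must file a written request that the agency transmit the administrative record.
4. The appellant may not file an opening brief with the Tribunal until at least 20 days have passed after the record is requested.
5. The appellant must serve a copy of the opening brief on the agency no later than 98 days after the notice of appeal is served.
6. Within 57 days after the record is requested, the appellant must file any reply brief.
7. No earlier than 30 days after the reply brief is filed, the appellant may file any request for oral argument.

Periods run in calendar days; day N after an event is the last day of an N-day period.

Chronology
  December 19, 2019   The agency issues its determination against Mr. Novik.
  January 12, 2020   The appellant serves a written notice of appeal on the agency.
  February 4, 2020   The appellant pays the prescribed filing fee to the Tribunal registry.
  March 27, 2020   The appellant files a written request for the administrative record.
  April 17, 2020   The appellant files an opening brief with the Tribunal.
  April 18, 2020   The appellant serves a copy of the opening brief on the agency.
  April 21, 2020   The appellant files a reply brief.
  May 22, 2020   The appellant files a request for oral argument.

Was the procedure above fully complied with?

Step 1: 25 days after December 19, 2019 (when the determination is issued) is January 13, 2020; January 12, 2020 is within that limit.
Step 2: 10 days after January 31, 2020 (end of the 19-day waiting period, which began when the notice of appeal is served on January 12, 2020) is February 10, 2020; February 4, 2020 is within that limit.
Step 3: 86 days after January 12, 2020 (when the notice of appeal is served) is April 7, 2020; done March 27, 2020 — timely.
Step 4: the earliest permitted date is 20 days after March 27, 2020 (when the record is requested), i.e. April 16, 2020; April 17, 2020 is on or after that date.
Step 5: 98 days after January 12, 2020 (when the notice of appeal is served) is April 19, 2020; April 18, 2020 is within that limit.
Step 6: 57 days after March 27, 2020 (when the record is requested) is May 23, 2020; April 21, 2020 is within that limit.
Step 7: the earliest permitted date is 30 days after April 21, 2020 (when the reply brief is filed), i.e. May 21, 2020; done May 22, 2020, after the minimum wait.

Yes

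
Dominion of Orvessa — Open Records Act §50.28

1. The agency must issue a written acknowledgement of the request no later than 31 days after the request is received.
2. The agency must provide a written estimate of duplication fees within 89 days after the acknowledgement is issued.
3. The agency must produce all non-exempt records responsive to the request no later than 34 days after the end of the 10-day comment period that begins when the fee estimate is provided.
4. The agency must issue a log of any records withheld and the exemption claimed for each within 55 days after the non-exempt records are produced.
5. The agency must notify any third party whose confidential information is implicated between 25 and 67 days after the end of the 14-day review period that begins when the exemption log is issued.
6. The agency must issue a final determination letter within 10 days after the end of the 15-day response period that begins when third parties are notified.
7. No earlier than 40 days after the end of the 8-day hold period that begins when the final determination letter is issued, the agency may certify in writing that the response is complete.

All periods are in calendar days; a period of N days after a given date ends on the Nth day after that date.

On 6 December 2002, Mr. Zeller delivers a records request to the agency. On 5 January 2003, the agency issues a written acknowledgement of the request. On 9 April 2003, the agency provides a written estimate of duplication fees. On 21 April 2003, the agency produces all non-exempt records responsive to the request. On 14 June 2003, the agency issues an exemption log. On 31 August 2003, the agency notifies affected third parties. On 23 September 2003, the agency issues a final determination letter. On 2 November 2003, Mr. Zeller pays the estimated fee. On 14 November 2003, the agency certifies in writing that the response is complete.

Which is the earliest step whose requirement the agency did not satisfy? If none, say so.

Step 2

Step 1: 31 days after 6 December 2002 (when the request is received) is 6 January 2003; 5 January 2003 is within that limit.
Step 2: 89 days after 5 January 2003 (when the acknowledgement is issued) is 4 April 2003; 9 April 2003 misses that deadline by 5 days.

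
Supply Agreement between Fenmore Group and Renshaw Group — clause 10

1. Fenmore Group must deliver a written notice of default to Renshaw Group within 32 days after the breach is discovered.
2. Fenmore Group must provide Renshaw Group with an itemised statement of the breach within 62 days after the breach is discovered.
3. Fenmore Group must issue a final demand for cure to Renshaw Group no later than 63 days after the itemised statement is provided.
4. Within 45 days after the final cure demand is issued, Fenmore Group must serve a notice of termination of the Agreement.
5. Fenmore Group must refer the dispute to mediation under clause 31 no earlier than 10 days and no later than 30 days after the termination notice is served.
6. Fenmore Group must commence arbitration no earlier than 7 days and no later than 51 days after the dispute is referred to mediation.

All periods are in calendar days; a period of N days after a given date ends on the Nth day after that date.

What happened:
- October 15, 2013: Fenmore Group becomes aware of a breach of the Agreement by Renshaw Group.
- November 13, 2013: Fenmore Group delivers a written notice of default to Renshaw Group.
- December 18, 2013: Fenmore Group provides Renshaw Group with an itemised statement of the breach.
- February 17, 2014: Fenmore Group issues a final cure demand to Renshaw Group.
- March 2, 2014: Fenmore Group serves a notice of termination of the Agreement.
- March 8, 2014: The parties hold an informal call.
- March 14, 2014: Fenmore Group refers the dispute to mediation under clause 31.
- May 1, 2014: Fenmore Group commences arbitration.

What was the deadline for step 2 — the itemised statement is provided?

December 16, 2013

Step 2 runs from October 15, 2013, when the breach is discovered. 62 days after October 15, 2013 is December 16, 2013.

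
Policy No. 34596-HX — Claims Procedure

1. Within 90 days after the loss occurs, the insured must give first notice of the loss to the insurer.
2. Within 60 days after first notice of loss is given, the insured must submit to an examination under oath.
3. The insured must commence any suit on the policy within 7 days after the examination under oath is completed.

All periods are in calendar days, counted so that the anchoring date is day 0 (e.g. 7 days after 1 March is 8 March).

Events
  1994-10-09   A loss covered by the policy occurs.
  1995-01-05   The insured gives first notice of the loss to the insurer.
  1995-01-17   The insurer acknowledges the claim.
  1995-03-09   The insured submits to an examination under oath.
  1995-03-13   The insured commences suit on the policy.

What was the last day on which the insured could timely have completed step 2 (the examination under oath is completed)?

Step 2 runs from 1995-01-05, when first notice of loss is given. 60 days after 1995-01-05 is 1995-03-06.

1995-03-06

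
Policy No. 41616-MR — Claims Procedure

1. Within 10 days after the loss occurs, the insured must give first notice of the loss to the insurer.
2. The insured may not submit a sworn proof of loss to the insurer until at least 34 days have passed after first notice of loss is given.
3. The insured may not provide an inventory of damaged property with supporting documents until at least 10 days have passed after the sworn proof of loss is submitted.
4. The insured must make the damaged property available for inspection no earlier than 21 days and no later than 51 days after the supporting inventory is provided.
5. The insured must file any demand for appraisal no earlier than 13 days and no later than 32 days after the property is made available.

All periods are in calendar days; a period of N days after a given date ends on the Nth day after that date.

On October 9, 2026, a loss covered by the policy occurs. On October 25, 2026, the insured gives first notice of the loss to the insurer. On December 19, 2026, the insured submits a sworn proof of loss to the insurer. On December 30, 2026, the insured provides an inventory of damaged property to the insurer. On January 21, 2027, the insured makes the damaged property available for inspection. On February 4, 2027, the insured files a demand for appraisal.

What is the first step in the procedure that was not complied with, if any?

Step 1

(1) due by October 9, 2026 + 10 days = October 19, 2026; October 25, 2026 misses that deadline by 6 days.
The procedure was therefore not followed at step 1.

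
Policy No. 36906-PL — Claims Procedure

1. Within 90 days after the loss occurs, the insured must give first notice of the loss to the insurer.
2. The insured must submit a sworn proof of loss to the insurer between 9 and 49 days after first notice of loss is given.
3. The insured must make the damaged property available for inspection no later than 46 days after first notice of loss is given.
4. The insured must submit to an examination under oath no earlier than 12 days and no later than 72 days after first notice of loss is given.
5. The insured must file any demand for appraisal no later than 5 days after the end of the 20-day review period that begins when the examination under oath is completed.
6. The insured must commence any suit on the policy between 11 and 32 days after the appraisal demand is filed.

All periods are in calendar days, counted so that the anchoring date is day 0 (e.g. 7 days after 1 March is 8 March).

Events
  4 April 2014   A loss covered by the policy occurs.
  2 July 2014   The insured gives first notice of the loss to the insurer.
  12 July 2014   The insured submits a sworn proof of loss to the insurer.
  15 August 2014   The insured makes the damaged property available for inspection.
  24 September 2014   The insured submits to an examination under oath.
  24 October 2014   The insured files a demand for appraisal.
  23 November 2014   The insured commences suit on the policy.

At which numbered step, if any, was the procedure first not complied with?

Step 4

Step 1: 90 days after 4 April 2014 (when the loss occurs) is 3 July 2014; done 2 July 2014 — timely.
Step 2: the window is 9–49 days after 2 July 2014 (when first notice of loss is given), so 11 July 2014 through 20 August 2014; done 12 July 2014 — within the window.
Step 3: 46 days after 2 July 2014 (when first notice of loss is given) is 17 August 2014; done 15 August 2014 — timely.
Step 4: the window is 12–72 days after 2 July 2014 (when first notice of loss is given), so 14 July 2014 through 12 September 2014; 24 September 2014 is 12 days past the end of the window.
The procedure was therefore not followed at step 4.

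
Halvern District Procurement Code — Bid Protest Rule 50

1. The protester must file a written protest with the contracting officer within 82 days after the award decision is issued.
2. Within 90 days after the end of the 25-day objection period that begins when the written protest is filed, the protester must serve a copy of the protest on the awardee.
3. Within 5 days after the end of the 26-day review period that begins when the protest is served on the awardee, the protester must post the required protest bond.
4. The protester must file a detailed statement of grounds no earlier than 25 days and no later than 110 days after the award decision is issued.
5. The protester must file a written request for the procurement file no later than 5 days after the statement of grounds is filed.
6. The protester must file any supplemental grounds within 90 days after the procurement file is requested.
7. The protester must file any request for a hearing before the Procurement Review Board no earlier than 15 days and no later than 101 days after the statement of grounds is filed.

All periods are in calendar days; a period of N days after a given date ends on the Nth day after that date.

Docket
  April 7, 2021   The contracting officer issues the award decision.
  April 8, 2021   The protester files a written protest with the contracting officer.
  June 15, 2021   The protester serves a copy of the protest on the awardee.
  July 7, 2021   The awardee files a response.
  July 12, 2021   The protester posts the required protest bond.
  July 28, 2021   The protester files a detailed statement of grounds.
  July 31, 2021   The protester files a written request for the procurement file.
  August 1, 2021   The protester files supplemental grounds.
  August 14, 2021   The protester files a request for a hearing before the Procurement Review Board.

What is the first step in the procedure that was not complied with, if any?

(1) due by April 7, 2021 + 82 days = June 28, 2021; completed April 8, 2021, before the deadline.
(2) due by May 3, 2021 + 90 days = August 1, 2021; completed June 15, 2021, before the deadline.
(3) due by July 11, 2021 + 5 days = July 16, 2021; done July 12, 2021 — timely.
(4) the permitted window runs from April 7, 2021 + 25 = May 2, 2021 to April 7, 2021 + 110 = July 26, 2021; July 28, 2021 is 2 days past the end of the window.

Step 4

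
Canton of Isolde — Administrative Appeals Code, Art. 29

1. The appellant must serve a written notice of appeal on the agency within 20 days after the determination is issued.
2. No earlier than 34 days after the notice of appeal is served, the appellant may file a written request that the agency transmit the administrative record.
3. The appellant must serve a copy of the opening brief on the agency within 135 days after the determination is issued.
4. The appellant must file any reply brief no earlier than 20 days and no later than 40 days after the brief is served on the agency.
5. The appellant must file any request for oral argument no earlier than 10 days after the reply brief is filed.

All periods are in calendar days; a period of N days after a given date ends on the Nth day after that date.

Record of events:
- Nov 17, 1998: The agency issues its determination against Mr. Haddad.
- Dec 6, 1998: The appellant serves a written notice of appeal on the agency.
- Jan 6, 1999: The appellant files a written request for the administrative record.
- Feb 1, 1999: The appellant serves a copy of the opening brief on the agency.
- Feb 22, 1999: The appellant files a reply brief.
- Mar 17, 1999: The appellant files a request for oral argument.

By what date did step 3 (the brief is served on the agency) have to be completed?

Step 3 runs from Nov 17, 1998, when the determination is issued. 135 days after Nov 17, 1998 is Apr 1, 1999.

Apr 1, 1999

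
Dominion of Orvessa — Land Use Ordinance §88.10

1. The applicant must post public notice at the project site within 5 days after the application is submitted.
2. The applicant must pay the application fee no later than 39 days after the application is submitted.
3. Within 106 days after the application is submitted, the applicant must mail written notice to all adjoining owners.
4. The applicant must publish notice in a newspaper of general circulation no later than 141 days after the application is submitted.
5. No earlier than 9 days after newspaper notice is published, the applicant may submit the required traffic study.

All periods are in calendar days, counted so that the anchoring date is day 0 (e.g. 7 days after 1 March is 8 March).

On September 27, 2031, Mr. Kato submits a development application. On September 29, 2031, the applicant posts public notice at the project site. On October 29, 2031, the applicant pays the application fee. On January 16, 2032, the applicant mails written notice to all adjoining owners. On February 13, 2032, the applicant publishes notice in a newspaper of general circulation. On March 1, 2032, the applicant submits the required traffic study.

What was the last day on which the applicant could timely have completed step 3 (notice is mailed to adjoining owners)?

Step 3 runs from September 27, 2031, when the application is submitted. 106 days after September 27, 2031 is January 11, 2032.

January 11, 2032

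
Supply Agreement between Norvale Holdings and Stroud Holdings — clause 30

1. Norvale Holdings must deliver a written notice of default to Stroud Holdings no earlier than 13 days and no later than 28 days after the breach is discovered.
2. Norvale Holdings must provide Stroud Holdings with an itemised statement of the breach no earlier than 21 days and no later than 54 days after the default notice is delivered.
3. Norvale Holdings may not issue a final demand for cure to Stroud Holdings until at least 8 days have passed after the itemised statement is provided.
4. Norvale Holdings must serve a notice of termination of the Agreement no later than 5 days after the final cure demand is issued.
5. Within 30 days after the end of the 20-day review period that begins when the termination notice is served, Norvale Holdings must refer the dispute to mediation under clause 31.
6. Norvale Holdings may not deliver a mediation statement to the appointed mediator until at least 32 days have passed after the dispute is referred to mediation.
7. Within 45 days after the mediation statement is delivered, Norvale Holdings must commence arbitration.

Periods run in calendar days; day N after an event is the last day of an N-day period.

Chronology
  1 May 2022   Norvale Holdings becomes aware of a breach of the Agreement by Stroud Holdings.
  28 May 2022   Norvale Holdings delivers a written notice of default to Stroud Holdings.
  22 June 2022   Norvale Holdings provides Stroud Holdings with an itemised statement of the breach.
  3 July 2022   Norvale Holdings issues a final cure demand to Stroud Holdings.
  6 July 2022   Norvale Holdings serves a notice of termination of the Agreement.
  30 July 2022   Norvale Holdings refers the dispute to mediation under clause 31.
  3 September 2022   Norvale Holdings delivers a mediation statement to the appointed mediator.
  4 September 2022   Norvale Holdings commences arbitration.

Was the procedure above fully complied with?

Yes

(1) the permitted window runs from 1 May 2022 + 13 = 14 May 2022 to 1 May 2022 + 28 = 29 May 2022; done 28 May 2022, which is between those dates.
(2) the permitted window runs from 28 May 2022 + 21 = 18 June 2022 to 28 May 2022 + 54 = 21 July 2022; 22 June 2022 falls inside that range.
(3) permitted from 22 June 2022 + 8 days = 30 June 2022 onward; done 3 July 2022, after the minimum wait.
(4) due by 3 July 2022 + 5 days = 8 July 2022; 6 July 2022 is within that limit.
(5) due by 26 July 2022 + 30 days = 25 August 2022; completed 30 July 2022, before the deadline.
(6) permitted from 30 July 2022 + 32 days = 31 August 2022 onward; done 3 September 2022, after the minimum wait.
(7) due by 3 September 2022 + 45 days = 18 October 2022; completed 4 September 2022, before the deadline.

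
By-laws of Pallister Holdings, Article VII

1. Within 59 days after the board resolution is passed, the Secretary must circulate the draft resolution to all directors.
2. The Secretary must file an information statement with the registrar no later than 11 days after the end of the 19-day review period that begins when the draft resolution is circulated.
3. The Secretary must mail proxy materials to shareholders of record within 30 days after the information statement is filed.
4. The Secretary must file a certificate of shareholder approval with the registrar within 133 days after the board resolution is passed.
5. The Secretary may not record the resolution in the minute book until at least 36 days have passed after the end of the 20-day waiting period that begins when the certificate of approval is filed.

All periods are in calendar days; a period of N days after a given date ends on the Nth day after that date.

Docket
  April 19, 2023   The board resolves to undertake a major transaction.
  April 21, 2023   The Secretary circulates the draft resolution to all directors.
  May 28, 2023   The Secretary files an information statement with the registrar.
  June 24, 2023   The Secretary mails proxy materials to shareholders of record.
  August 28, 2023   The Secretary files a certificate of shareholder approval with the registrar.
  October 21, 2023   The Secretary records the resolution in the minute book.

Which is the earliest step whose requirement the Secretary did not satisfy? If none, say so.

Step 2

Step 1: 59 days after April 19, 2023 (when the board resolution is passed) is June 17, 2023; completed April 21, 2023, before the deadline.
Step 2: 11 days after May 10, 2023 (end of the 19-day review period, which began when the draft resolution is circulated on April 21, 2023) is May 21, 2023; May 28, 2023 misses that deadline by 7 days.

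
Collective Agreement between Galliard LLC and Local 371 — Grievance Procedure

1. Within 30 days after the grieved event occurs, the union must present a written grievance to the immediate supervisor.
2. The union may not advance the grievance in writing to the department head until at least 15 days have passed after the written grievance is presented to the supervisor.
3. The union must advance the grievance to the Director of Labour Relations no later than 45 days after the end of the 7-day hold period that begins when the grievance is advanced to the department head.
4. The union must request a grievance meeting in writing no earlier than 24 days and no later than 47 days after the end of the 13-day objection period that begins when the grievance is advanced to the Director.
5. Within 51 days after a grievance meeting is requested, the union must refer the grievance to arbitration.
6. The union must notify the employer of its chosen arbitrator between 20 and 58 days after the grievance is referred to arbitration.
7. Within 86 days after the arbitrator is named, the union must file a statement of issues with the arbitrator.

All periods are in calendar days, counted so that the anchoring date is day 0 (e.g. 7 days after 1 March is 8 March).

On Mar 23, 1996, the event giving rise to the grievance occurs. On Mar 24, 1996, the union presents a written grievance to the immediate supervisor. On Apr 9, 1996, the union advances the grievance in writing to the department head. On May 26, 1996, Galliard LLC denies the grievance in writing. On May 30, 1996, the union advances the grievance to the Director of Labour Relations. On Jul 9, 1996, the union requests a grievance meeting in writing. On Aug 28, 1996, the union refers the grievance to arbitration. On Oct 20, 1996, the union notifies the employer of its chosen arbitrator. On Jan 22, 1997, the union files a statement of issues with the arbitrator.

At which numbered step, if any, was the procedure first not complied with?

Step 7

Step 1: 30 days after Mar 23, 1996 (when the grieved event occurs) is Apr 22, 1996; done Mar 24, 1996 — timely.
Step 2: the earliest permitted date is 15 days after Mar 24, 1996 (when the written grievance is presented to the supervisor), i.e. Apr 8, 1996; Apr 9, 1996 is on or after that date.
Step 3: 45 days after Apr 16, 1996 (end of the 7-day hold period, which began when the grievance is advanced to the department head on Apr 9, 1996) is May 31, 1996; May 30, 1996 is within that limit.
Step 4: the window is 24–47 days after Jun 12, 1996 (end of the 13-day objection period, which began when the grievance is advanced to the Director on May 30, 1996), so Jul 6, 1996 through Jul 29, 1996; done Jul 9, 1996 — within the window.
Step 5: 51 days after Jul 9, 1996 (when a grievance meeting is requested) is Aug 29, 1996; done Aug 28, 1996 — timely.
Step 6: the window is 20–58 days after Aug 28, 1996 (when the grievance is referred to arbitration), so Sep 17, 1996 through Oct 25, 1996; Oct 20, 1996 falls inside that range.
Step 7: 86 days after Oct 20, 1996 (when the arbitrator is named) is Jan 14, 1997; not done until Jan 22, 1997, 8 days after the deadline.
That is the first point of non-compliance.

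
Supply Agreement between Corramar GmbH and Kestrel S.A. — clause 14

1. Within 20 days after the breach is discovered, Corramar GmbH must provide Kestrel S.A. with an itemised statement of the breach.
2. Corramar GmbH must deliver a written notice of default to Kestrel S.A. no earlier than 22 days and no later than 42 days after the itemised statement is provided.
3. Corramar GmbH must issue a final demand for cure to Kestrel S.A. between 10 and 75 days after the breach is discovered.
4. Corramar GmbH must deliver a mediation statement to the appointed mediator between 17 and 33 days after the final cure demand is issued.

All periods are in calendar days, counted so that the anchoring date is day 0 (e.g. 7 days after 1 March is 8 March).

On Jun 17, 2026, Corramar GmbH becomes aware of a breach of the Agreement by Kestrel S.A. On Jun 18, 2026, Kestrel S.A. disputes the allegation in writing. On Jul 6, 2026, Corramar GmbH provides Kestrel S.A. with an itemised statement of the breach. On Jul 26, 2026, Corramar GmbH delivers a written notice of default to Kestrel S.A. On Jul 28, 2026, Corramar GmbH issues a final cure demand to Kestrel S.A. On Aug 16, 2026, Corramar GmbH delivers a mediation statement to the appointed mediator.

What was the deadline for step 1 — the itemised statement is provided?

Jul 7, 2026

Step 1 runs from Jun 17, 2026, when the breach is discovered. 20 days after Jun 17, 2026 is Jul 7, 2026.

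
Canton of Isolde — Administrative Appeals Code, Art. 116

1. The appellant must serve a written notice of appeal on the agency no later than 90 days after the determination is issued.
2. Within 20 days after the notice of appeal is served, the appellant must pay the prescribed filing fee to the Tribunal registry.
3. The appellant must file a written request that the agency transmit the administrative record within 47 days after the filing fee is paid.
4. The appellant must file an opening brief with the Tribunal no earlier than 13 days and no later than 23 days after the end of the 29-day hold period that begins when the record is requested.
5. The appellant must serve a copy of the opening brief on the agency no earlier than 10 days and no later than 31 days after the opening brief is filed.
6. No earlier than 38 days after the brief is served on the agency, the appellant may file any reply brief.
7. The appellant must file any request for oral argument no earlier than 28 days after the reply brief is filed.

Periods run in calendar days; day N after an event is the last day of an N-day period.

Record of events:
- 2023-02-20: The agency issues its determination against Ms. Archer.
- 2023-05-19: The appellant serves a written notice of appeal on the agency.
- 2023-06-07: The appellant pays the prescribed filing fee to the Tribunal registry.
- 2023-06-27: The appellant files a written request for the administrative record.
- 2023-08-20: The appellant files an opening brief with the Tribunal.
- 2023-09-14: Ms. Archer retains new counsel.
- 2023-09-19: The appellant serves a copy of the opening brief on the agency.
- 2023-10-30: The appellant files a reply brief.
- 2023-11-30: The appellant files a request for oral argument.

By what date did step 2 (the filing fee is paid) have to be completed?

2023-06-08

Step 2 runs from 2023-05-19, when the notice of appeal is served. 20 days after 2023-05-19 is 2023-06-08.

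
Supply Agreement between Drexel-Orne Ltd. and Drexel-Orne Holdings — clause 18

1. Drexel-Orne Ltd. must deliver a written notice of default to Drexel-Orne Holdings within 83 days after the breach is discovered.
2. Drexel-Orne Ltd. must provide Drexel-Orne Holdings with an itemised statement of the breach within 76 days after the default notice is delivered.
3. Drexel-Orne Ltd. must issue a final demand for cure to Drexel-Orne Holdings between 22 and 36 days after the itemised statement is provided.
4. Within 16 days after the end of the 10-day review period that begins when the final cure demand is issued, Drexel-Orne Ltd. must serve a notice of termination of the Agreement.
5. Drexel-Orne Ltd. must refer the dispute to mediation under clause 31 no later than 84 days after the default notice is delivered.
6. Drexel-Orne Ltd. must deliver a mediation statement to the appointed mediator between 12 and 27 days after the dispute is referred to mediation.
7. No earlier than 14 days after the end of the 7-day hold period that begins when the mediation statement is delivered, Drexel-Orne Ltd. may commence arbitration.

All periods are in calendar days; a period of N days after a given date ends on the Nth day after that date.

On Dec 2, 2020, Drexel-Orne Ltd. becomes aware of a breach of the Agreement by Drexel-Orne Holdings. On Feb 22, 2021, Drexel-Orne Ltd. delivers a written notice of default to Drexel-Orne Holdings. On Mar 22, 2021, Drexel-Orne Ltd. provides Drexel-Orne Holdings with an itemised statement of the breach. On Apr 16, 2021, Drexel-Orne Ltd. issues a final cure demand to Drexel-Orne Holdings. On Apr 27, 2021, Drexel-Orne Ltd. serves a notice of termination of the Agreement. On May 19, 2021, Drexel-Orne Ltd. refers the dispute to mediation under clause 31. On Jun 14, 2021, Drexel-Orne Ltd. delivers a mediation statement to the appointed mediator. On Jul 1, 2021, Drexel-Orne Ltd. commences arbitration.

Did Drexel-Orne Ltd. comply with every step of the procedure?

Step 1 — counting 83 days from Dec 2, 2020 (when the breach is discovered) gives a deadline of Feb 23, 2021; Feb 22, 2021 is within that limit.
Step 2 — counting 76 days from Feb 22, 2021 (when the default notice is delivered) gives a deadline of May 9, 2021; Mar 22, 2021 is within that limit.
Step 3 — 22 and 36 days from Mar 22, 2021 (when the itemised statement is provided) are Apr 13, 2021 and Apr 27, 2021 respectively; done Apr 16, 2021 — within the window.
Step 4 — counting 16 days from Apr 26, 2021 (end of the 10-day review period, which began when the final cure demand is issued on Apr 16, 2021) gives a deadline of May 12, 2021; completed Apr 27, 2021, before the deadline.
Step 5 — counting 84 days from Feb 22, 2021 (when the default notice is delivered) gives a deadline of May 17, 2021; May 19, 2021 misses that deadline by 2 days.

No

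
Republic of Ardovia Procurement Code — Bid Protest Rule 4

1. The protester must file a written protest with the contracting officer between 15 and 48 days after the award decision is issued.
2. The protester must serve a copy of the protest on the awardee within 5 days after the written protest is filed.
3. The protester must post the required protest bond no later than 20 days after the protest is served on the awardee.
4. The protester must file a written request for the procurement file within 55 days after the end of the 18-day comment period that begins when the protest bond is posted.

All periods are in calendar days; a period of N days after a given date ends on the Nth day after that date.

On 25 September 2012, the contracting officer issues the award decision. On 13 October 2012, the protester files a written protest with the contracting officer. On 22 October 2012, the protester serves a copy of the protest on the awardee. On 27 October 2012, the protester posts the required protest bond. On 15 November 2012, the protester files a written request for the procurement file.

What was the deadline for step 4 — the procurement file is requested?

8 January 2013

The protest bond is posted on 27 October 2012; the 18-day comment period therefore ends 14 November 2012, and step 4 runs from that date. 55 days after 14 November 2012 is 8 January 2013.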